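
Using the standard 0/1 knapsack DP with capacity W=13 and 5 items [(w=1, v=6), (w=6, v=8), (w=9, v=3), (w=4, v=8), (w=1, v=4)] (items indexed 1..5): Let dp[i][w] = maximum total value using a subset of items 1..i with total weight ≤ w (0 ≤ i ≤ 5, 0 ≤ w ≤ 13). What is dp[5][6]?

18

i\w   0   1   2   3   4   5   6   7   8   9  10  11  12  13
  0   0   0   0   0   0   0   0   0   0   0   0   0   0   0
  1   0   6   6   6   6   6   6   6   6   6   6   6   6   6
  2   0   6   6   6   6   6   8  14  14  14  14  14  14  14
  3   0   6   6   6   6   6   8  14  14  14  14  14  14  14
  4   0   6   6   6   8  14  14  14  14  14  16  22  22  22
  5   0   6  10  10  10  14  18  18  18  18  18  22  26  26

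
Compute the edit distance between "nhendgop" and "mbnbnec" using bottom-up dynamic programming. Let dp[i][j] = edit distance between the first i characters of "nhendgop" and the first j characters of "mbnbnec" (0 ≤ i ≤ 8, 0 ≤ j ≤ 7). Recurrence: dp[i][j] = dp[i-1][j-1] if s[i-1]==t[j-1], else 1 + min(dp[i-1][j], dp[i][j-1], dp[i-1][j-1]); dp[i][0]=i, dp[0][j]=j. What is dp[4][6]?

   ''  m  b  n  b  n  e  c
''  0  1  2  3  4  5  6  7
 n  1  1  2  2  3  4  5  6
 h  2  2  2  3  3  4  5  6
 e  3  3  3  3  4  4  4  5
 n  4  4  4  3  4  4  5  5
 d  5  5  5  4  4  5  5  6
 g  6  6  6  5  5  5  6  6
 o  7  7  7  6  6  6  6  7
 p  8  8  8  7  7  7  7  7

5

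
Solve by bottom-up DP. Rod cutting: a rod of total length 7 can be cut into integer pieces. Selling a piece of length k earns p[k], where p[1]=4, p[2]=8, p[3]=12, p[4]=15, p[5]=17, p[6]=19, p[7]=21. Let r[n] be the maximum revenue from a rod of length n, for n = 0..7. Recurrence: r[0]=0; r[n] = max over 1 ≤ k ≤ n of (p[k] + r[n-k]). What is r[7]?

28

   n    0    1    2    3    4    5    6    7
r[n]    0    4    8   12   16   20   24   28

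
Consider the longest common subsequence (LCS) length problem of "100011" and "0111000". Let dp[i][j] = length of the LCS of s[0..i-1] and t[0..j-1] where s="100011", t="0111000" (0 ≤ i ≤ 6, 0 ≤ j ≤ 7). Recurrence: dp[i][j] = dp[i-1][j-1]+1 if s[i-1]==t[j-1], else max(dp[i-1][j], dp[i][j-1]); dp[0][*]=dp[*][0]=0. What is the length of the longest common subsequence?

   ''  0  1  1  1  0  0  0
''  0  0  0  0  0  0  0  0
 1  0  0  1  1  1  1  1  1
 0  0  1  1  1  1  2  2  2
 0  0  1  1  1  1  2  3  3
 0  0  1  1  1  1  2  3  4
 1  0  1  2  2  2  2  3  4
 1  0  1  2  3  3  3  3  4

4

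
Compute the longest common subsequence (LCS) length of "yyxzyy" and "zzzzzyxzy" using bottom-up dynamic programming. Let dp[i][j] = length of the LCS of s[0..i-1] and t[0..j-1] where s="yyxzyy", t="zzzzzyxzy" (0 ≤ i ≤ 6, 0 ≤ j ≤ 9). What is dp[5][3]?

1

   ''  z  z  z  z  z  y  x  z  y
''  0  0  0  0  0  0  0  0  0  0
 y  0  0  0  0  0  0  1  1  1  1
 y  0  0  0  0  0  0  1  1  1  2
 x  0  0  0  0  0  0  1  2  2  2
 z  0  1  1  1  1  1  1  2  3  3
 y  0  1  1  1  1  1  2  2  3  4
 y  0  1  1  1  1  1  2  2  3  4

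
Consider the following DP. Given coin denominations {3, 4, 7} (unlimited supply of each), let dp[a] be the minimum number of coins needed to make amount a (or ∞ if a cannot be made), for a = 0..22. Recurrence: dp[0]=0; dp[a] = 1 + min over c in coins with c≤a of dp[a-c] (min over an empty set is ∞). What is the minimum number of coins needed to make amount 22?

4

 a  0  1  2  3  4  5  6  7  8  9 10 11 12 13 14 15 16 17 18 19 20 21 22
dp  0  -  -  1  1  -  2  1  2  3  2  2  3  3  2  3  4  3  3  4  4  3  4
(- denotes ∞ / unreachable)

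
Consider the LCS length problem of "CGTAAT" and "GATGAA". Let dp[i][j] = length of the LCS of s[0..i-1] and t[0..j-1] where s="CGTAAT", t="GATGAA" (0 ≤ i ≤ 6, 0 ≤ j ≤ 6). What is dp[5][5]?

3

   ''  G  A  T  G  A  A
''  0  0  0  0  0  0  0
 C  0  0  0  0  0  0  0
 G  0  1  1  1  1  1  1
 T  0  1  1  2  2  2  2
 A  0  1  2  2  2  3  3
 A  0  1  2  2  2  3  4
 T  0  1  2  3  3  3  4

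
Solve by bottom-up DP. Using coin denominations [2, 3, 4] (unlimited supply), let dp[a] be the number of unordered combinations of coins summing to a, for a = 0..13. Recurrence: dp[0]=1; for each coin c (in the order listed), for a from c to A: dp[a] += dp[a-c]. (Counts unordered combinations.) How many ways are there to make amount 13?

after  coin     0     1     2     3     4     5     6     7     8     9    10    11    12    13
          2     1     0     1     0     1     0     1     0     1     0     1     0     1     0
          3     1     0     1     1     1     1     2     1     2     2     2     2     3     2
          4     1     0     1     1     2     1     3     2     4     3     5     4     7     5

5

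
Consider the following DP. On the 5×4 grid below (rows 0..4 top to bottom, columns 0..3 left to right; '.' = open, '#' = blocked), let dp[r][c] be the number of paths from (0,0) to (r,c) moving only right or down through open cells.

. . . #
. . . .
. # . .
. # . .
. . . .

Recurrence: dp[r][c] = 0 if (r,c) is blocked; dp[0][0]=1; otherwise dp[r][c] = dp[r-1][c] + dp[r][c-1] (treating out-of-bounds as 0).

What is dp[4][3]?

r\c   0   1   2   3
  0   1   1   1   0
  1   1   2   3   3
  2   1   0   3   6
  3   1   0   3   9
  4   1   1   4  13

13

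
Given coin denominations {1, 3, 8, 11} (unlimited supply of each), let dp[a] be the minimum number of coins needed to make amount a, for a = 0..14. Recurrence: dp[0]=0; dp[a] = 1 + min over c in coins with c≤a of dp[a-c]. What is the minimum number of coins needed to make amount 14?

 a  0  1  2  3  4  5  6  7  8  9 10 11 12 13 14
dp  0  1  2  1  2  3  2  3  1  2  3  1  2  3  2

2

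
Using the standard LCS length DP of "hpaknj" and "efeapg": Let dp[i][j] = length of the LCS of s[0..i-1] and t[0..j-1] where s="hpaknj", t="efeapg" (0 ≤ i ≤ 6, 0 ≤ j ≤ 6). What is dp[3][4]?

   ''  e  f  e  a  p  g
''  0  0  0  0  0  0  0
 h  0  0  0  0  0  0  0
 p  0  0  0  0  0  1  1
 a  0  0  0  0  1  1  1
 k  0  0  0  0  1  1  1
 n  0  0  0  0  1  1  1
 j  0  0  0  0  1  1  1

1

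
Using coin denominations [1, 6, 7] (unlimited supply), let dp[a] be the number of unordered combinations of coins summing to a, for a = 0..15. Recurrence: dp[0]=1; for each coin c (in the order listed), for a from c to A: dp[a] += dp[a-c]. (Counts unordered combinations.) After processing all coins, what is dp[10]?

after  coin     0     1     2     3     4     5     6     7     8     9    10    11    12    13    14    15
          1     1     1     1     1     1     1     1     1     1     1     1     1     1     1     1     1
          6     1     1     1     1     1     1     2     2     2     2     2     2     3     3     3     3
          7     1     1     1     1     1     1     2     3     3     3     3     3     4     5     6     6

3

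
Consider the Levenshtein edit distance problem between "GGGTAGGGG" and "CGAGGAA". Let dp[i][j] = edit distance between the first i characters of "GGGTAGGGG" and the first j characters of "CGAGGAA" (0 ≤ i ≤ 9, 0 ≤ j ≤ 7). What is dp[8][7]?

   ''  C  G  A  G  G  A  A
''  0  1  2  3  4  5  6  7
 G  1  1  1  2  3  4  5  6
 G  2  2  1  2  2  3  4  5
 G  3  3  2  2  2  2  3  4
 T  4  4  3  3  3  3  3  4
 A  5  5  4  3  4  4  3  3
 G  6  6  5  4  3  4  4  4
 G  7  7  6  5  4  3  4  5
 G  8  8  7  6  5  4  4  5
 G  9  9  8  7  6  5  5  5

5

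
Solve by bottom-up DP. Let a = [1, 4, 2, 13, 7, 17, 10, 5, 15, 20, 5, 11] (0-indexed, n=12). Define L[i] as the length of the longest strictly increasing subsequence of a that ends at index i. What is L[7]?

   i    0    1    2    3    4    5    6    7    8    9   10   11
a[i]    1    4    2   13    7   17   10    5   15   20    5   11
L[i]    1    2    2    3    3    4    4    3    5    6    3    5

3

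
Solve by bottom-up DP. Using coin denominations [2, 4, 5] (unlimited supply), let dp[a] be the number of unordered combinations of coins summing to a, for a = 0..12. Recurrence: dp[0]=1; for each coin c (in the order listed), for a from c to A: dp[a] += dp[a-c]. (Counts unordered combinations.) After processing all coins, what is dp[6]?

after  coin     0     1     2     3     4     5     6     7     8     9    10    11    12
          2     1     0     1     0     1     0     1     0     1     0     1     0     1
          4     1     0     1     0     2     0     2     0     3     0     3     0     4
          5     1     0     1     0     2     1     2     1     3     2     4     2     5

2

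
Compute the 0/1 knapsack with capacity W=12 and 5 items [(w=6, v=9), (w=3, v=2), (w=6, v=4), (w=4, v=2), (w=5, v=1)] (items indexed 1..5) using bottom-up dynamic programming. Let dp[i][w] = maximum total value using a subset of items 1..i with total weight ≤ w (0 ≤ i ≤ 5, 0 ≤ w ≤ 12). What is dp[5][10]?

i\w   0   1   2   3   4   5   6   7   8   9  10  11  12
  0   0   0   0   0   0   0   0   0   0   0   0   0   0
  1   0   0   0   0   0   0   9   9   9   9   9   9   9
  2   0   0   0   2   2   2   9   9   9  11  11  11  11
  3   0   0   0   2   2   2   9   9   9  11  11  11  13
  4   0   0   0   2   2   2   9   9   9  11  11  11  13
  5   0   0   0   2   2   2   9   9   9  11  11  11  13

11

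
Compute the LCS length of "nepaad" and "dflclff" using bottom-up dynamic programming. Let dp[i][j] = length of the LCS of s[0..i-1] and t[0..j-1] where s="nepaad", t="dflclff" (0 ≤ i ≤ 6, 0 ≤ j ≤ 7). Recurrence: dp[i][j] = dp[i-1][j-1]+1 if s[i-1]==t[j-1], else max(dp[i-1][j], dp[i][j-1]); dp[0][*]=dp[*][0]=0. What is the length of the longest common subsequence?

   ''  d  f  l  c  l  f  f
''  0  0  0  0  0  0  0  0
 n  0  0  0  0  0  0  0  0
 e  0  0  0  0  0  0  0  0
 p  0  0  0  0  0  0  0  0
 a  0  0  0  0  0  0  0  0
 a  0  0  0  0  0  0  0  0
 d  0  1  1  1  1  1  1  1

1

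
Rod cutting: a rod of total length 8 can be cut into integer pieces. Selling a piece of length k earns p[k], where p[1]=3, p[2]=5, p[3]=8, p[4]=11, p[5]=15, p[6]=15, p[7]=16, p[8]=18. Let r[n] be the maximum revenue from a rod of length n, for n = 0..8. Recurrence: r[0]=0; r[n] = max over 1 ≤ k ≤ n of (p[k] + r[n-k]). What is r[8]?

24

   n    0    1    2    3    4    5    6    7    8
r[n]    0    3    6    9   12   15   18   21   24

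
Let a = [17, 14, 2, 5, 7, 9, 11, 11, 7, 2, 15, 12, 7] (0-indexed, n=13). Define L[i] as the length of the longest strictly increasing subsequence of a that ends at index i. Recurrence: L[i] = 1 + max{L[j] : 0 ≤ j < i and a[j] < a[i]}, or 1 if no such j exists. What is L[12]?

3

   i    0    1    2    3    4    5    6    7    8    9   10   11   12
a[i]   17   14    2    5    7    9   11   11    7    2   15   12    7
L[i]    1    1    1    2    3    4    5    5    3    1    6    6    3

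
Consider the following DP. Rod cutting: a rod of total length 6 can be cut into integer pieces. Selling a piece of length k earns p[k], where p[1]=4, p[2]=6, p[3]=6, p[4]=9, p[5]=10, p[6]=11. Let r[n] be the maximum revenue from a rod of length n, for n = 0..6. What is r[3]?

   n    0    1    2    3    4    5    6
r[n]    0    4    8   12   16   20   24

12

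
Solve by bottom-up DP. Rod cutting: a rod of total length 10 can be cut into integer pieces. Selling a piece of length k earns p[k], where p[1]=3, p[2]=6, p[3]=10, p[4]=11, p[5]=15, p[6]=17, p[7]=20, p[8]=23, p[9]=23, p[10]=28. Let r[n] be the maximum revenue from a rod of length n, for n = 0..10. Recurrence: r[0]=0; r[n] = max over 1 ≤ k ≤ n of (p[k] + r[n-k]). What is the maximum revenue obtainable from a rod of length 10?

33

   n    0    1    2    3    4    5    6    7    8    9   10
r[n]    0    3    6   10   13   16   20   23   26   30   33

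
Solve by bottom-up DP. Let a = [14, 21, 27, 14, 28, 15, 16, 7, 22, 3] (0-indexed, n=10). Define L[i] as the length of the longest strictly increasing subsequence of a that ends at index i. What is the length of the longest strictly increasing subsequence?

4

   i    0    1    2    3    4    5    6    7    8    9
a[i]   14   21   27   14   28   15   16    7   22    3
L[i]    1    2    3    1    4    2    3    1    4    1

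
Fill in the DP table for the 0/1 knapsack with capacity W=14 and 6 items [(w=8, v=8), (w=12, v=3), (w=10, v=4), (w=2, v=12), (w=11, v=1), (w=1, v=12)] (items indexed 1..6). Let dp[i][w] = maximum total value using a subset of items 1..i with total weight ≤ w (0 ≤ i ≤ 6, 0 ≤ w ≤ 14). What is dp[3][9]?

i\w   0   1   2   3   4   5   6   7   8   9  10  11  12  13  14
  0   0   0   0   0   0   0   0   0   0   0   0   0   0   0   0
  1   0   0   0   0   0   0   0   0   8   8   8   8   8   8   8
  2   0   0   0   0   0   0   0   0   8   8   8   8   8   8   8
  3   0   0   0   0   0   0   0   0   8   8   8   8   8   8   8
  4   0   0  12  12  12  12  12  12  12  12  20  20  20  20  20
  5   0   0  12  12  12  12  12  12  12  12  20  20  20  20  20
  6   0  12  12  24  24  24  24  24  24  24  24  32  32  32  32

8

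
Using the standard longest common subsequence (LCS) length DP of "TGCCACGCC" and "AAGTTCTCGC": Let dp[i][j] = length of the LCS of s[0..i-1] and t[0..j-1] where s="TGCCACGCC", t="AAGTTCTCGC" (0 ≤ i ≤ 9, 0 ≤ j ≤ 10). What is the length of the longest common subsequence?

   ''  A  A  G  T  T  C  T  C  G  C
''  0  0  0  0  0  0  0  0  0  0  0
 T  0  0  0  0  1  1  1  1  1  1  1
 G  0  0  0  1  1  1  1  1  1  2  2
 C  0  0  0  1  1  1  2  2  2  2  3
 C  0  0  0  1  1  1  2  2  3  3  3
 A  0  1  1  1  1  1  2  2  3  3  3
 C  0  1  1  1  1  1  2  2  3  3  4
 G  0  1  1  2  2  2  2  2  3  4  4
 C  0  1  1  2  2  2  3  3  3  4  5
 C  0  1  1  2  2  2  3  3  4  4  5

5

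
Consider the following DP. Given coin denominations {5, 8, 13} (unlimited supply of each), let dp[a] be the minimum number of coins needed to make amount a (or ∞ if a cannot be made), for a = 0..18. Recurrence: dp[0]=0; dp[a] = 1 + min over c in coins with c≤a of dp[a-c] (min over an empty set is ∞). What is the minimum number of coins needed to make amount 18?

 a  0  1  2  3  4  5  6  7  8  9 10 11 12 13 14 15 16 17 18
dp  0  -  -  -  -  1  -  -  1  -  2  -  -  1  -  3  2  -  2
(- denotes ∞ / unreachable)

2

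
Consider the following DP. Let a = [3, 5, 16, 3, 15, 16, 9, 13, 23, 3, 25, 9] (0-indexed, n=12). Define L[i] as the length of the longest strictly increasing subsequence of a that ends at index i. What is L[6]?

   i    0    1    2    3    4    5    6    7    8    9   10   11
a[i]    3    5   16    3   15   16    9   13   23    3   25    9
L[i]    1    2    3    1    3    4    3    4    5    1    6    3

3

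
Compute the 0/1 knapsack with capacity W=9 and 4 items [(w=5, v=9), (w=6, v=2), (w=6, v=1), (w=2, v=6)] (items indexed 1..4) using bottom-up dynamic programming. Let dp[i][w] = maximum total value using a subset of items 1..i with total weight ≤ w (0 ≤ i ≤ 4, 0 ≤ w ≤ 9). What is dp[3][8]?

i\w   0   1   2   3   4   5   6   7   8   9
  0   0   0   0   0   0   0   0   0   0   0
  1   0   0   0   0   0   9   9   9   9   9
  2   0   0   0   0   0   9   9   9   9   9
  3   0   0   0   0   0   9   9   9   9   9
  4   0   0   6   6   6   9   9  15  15  15

9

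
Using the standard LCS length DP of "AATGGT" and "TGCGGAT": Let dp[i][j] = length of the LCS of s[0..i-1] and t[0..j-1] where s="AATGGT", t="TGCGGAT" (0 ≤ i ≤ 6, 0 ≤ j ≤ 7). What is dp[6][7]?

   ''  T  G  C  G  G  A  T
''  0  0  0  0  0  0  0  0
 A  0  0  0  0  0  0  1  1
 A  0  0  0  0  0  0  1  1
 T  0  1  1  1  1  1  1  2
 G  0  1  2  2  2  2  2  2
 G  0  1  2  2  3  3  3  3
 T  0  1  2  2  3  3  3  4

4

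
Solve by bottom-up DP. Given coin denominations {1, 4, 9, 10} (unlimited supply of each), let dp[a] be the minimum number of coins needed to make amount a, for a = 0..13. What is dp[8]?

2

 a  0  1  2  3  4  5  6  7  8  9 10 11 12 13
dp  0  1  2  3  1  2  3  4  2  1  1  2  3  2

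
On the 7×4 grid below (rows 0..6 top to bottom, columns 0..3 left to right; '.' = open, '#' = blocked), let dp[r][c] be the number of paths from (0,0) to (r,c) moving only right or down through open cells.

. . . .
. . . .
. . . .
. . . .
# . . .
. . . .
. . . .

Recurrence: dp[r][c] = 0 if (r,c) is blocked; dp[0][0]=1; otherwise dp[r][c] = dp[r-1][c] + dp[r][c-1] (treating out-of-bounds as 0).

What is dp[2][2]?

r\c   0   1   2   3
  0   1   1   1   1
  1   1   2   3   4
  2   1   3   6  10
  3   1   4  10  20
  4   0   4  14  34
  5   0   4  18  52
  6   0   4  22  74

6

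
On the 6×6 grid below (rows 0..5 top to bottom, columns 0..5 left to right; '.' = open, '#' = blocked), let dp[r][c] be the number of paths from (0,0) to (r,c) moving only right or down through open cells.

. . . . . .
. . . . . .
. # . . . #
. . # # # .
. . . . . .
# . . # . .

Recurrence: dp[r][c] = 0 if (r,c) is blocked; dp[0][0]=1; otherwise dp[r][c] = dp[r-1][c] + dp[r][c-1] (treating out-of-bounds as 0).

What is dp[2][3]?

r\c   0   1   2   3   4   5
  0   1   1   1   1   1   1
  1   1   2   3   4   5   6
  2   1   0   3   7  12   0
  3   1   1   0   0   0   0
  4   1   2   2   2   2   2
  5   0   2   4   0   2   4

7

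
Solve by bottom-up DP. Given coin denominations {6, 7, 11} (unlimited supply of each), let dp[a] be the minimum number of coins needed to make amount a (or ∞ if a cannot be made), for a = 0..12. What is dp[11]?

1

 a  0  1  2  3  4  5  6  7  8  9 10 11 12
dp  0  -  -  -  -  -  1  1  -  -  -  1  2
(- denotes ∞ / unreachable)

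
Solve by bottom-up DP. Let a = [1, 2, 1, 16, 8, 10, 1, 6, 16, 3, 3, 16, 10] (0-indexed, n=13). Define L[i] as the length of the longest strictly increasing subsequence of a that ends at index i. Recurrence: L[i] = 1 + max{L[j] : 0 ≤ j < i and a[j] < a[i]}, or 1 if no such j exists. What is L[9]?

3

   i    0    1    2    3    4    5    6    7    8    9   10   11   12
a[i]    1    2    1   16    8   10    1    6   16    3    3   16   10
L[i]    1    2    1    3    3    4    1    3    5    3    3    5    4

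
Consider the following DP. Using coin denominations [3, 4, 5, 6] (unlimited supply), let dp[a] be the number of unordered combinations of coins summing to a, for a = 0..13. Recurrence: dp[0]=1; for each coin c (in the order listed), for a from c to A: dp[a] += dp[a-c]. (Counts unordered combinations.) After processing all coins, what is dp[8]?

2

after  coin     0     1     2     3     4     5     6     7     8     9    10    11    12    13
          3     1     0     0     1     0     0     1     0     0     1     0     0     1     0
          4     1     0     0     1     1     0     1     1     1     1     1     1     2     1
          5     1     0     0     1     1     1     1     1     2     2     2     2     3     3
          6     1     0     0     1     1     1     2     1     2     3     3     3     5     4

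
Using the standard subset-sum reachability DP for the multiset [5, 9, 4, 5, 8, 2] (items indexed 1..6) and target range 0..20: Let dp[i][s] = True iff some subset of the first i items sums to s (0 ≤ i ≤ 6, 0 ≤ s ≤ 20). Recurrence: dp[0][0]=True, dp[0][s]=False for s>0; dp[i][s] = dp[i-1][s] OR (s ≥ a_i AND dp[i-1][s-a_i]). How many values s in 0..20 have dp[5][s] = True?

i\s   0   1   2   3   4   5   6   7   8   9  10  11  12  13  14  15  16  17  18  19  20
  0   T   F   F   F   F   F   F   F   F   F   F   F   F   F   F   F   F   F   F   F   F
  1   T   F   F   F   F   T   F   F   F   F   F   F   F   F   F   F   F   F   F   F   F
  2   T   F   F   F   F   T   F   F   F   T   F   F   F   F   T   F   F   F   F   F   F
  3   T   F   F   F   T   T   F   F   F   T   F   F   F   T   T   F   F   F   T   F   F
  4   T   F   F   F   T   T   F   F   F   T   T   F   F   T   T   F   F   F   T   T   F
  5   T   F   F   F   T   T   F   F   T   T   T   F   T   T   T   F   F   T   T   T   F
  6   T   F   T   F   T   T   T   T   T   T   T   T   T   T   T   T   T   T   T   T   T

12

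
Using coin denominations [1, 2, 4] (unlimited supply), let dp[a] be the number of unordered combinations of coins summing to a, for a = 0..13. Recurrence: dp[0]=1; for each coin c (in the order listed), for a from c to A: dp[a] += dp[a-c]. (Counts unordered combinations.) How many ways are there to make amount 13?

after  coin     0     1     2     3     4     5     6     7     8     9    10    11    12    13
          1     1     1     1     1     1     1     1     1     1     1     1     1     1     1
          2     1     1     2     2     3     3     4     4     5     5     6     6     7     7
          4     1     1     2     2     4     4     6     6     9     9    12    12    16    16

16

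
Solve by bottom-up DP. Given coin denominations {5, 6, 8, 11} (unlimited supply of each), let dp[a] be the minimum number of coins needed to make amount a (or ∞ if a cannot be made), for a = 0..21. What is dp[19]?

2

 a  0  1  2  3  4  5  6  7  8  9 10 11 12 13 14 15 16 17 18 19 20 21
dp  0  -  -  -  -  1  1  -  1  -  2  1  2  2  2  3  2  2  3  2  3  3
(- denotes ∞ / unreachable)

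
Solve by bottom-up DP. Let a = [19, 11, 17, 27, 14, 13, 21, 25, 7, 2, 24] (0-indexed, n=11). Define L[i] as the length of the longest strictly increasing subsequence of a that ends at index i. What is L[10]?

   i    0    1    2    3    4    5    6    7    8    9   10
a[i]   19   11   17   27   14   13   21   25    7    2   24
L[i]    1    1    2    3    2    2    3    4    1    1    4

4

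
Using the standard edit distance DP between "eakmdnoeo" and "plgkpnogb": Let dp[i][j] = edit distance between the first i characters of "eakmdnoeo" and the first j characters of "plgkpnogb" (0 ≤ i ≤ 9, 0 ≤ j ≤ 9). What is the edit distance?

   ''  p  l  g  k  p  n  o  g  b
''  0  1  2  3  4  5  6  7  8  9
 e  1  1  2  3  4  5  6  7  8  9
 a  2  2  2  3  4  5  6  7  8  9
 k  3  3  3  3  3  4  5  6  7  8
 m  4  4  4  4  4  4  5  6  7  8
 d  5  5  5  5  5  5  5  6  7  8
 n  6  6  6  6  6  6  5  6  7  8
 o  7  7  7  7  7  7  6  5  6  7
 e  8  8  8  8  8  8  7  6  6  7
 o  9  9  9  9  9  9  8  7  7  7

7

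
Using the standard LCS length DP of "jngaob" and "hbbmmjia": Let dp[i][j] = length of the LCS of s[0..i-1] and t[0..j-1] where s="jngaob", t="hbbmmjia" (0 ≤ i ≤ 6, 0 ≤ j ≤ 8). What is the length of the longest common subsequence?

2

   ''  h  b  b  m  m  j  i  a
''  0  0  0  0  0  0  0  0  0
 j  0  0  0  0  0  0  1  1  1
 n  0  0  0  0  0  0  1  1  1
 g  0  0  0  0  0  0  1  1  1
 a  0  0  0  0  0  0  1  1  2
 o  0  0  0  0  0  0  1  1  2
 b  0  0  1  1  1  1  1  1  2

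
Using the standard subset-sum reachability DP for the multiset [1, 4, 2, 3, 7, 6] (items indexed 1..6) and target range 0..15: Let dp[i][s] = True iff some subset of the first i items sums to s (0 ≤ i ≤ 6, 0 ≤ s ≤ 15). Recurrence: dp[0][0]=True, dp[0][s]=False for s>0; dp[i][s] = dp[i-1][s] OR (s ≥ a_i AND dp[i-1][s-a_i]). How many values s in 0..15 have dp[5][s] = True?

i\s   0   1   2   3   4   5   6   7   8   9  10  11  12  13  14  15
  0   T   F   F   F   F   F   F   F   F   F   F   F   F   F   F   F
  1   T   T   F   F   F   F   F   F   F   F   F   F   F   F   F   F
  2   T   T   F   F   T   T   F   F   F   F   F   F   F   F   F   F
  3   T   T   T   T   T   T   T   T   F   F   F   F   F   F   F   F
  4   T   T   T   T   T   T   T   T   T   T   T   F   F   F   F   F
  5   T   T   T   T   T   T   T   T   T   T   T   T   T   T   T   T
  6   T   T   T   T   T   T   T   T   T   T   T   T   T   T   T   T

16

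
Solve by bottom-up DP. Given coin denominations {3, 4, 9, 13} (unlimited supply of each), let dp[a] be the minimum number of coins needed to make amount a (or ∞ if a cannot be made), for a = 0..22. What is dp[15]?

 a  0  1  2  3  4  5  6  7  8  9 10 11 12 13 14 15 16 17 18 19 20 21 22
dp  0  -  -  1  1  -  2  2  2  1  3  3  2  1  4  3  2  2  2  3  3  3  2
(- denotes ∞ / unreachable)

3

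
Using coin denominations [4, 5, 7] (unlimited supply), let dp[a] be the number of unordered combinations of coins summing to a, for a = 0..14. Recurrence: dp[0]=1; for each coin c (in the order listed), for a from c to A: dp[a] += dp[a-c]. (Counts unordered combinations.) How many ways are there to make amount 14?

after  coin     0     1     2     3     4     5     6     7     8     9    10    11    12    13    14
          4     1     0     0     0     1     0     0     0     1     0     0     0     1     0     0
          5     1     0     0     0     1     1     0     0     1     1     1     0     1     1     1
          7     1     0     0     0     1     1     0     1     1     1     1     1     2     1     2

2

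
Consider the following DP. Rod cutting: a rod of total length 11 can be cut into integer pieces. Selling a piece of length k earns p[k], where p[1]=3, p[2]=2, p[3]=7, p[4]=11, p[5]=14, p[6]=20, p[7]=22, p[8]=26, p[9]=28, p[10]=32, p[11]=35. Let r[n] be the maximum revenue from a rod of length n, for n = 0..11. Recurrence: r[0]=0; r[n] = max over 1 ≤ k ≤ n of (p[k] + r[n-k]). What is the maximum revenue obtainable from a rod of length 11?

   n    0    1    2    3    4    5    6    7    8    9   10   11
r[n]    0    3    6    9   12   15   20   23   26   29   32   35

35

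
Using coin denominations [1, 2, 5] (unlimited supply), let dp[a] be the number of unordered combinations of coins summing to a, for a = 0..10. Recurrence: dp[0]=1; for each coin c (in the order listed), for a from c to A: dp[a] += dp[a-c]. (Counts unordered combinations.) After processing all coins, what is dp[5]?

4

after  coin     0     1     2     3     4     5     6     7     8     9    10
          1     1     1     1     1     1     1     1     1     1     1     1
          2     1     1     2     2     3     3     4     4     5     5     6
          5     1     1     2     2     3     4     5     6     7     8    10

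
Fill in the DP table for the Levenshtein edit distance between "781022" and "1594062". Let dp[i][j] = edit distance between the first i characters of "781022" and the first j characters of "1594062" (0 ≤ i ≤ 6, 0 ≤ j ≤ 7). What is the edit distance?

   ''  1  5  9  4  0  6  2
''  0  1  2  3  4  5  6  7
 7  1  1  2  3  4  5  6  7
 8  2  2  2  3  4  5  6  7
 1  3  2  3  3  4  5  6  7
 0  4  3  3  4  4  4  5  6
 2  5  4  4  4  5  5  5  5
 2  6  5  5  5  5  6  6  5

5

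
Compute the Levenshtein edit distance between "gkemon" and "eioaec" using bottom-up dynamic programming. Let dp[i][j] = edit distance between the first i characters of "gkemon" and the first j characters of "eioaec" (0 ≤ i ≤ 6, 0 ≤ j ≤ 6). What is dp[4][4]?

4

   ''  e  i  o  a  e  c
''  0  1  2  3  4  5  6
 g  1  1  2  3  4  5  6
 k  2  2  2  3  4  5  6
 e  3  2  3  3  4  4  5
 m  4  3  3  4  4  5  5
 o  5  4  4  3  4  5  6
 n  6  5  5  4  4  5  6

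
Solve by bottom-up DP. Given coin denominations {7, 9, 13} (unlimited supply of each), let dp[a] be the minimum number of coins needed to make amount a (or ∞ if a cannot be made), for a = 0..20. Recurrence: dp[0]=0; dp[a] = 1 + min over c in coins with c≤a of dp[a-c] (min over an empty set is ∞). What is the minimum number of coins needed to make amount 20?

2

 a  0  1  2  3  4  5  6  7  8  9 10 11 12 13 14 15 16 17 18 19 20
dp  0  -  -  -  -  -  -  1  -  1  -  -  -  1  2  -  2  -  2  -  2
(- denotes ∞ / unreachable)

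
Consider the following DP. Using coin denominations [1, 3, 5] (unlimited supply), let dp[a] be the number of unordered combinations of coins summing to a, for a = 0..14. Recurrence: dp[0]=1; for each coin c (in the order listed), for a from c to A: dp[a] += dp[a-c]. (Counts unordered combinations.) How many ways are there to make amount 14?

after  coin     0     1     2     3     4     5     6     7     8     9    10    11    12    13    14
          1     1     1     1     1     1     1     1     1     1     1     1     1     1     1     1
          3     1     1     1     2     2     2     3     3     3     4     4     4     5     5     5
          5     1     1     1     2     2     3     4     4     5     6     7     8     9    10    11

11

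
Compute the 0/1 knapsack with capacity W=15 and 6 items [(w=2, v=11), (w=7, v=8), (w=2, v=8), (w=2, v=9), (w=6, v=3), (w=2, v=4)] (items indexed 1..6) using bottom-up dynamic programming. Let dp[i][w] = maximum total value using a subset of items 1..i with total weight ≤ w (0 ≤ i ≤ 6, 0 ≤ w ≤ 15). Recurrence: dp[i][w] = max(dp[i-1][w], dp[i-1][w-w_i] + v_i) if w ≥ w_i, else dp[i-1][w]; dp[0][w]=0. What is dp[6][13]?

i\w   0   1   2   3   4   5   6   7   8   9  10  11  12  13  14  15
  0   0   0   0   0   0   0   0   0   0   0   0   0   0   0   0   0
  1   0   0  11  11  11  11  11  11  11  11  11  11  11  11  11  11
  2   0   0  11  11  11  11  11  11  11  19  19  19  19  19  19  19
  3   0   0  11  11  19  19  19  19  19  19  19  27  27  27  27  27
  4   0   0  11  11  20  20  28  28  28  28  28  28  28  36  36  36
  5   0   0  11  11  20  20  28  28  28  28  28  28  31  36  36  36
  6   0   0  11  11  20  20  28  28  32  32  32  32  32  36  36  40

36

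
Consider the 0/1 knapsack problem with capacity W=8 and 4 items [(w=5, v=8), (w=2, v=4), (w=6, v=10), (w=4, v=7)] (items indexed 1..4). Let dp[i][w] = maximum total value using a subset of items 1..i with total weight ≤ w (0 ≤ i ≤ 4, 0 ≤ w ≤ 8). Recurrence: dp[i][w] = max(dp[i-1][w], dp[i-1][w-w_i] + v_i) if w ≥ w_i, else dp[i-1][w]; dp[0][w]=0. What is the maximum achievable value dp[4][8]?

i\w   0   1   2   3   4   5   6   7   8
  0   0   0   0   0   0   0   0   0   0
  1   0   0   0   0   0   8   8   8   8
  2   0   0   4   4   4   8   8  12  12
  3   0   0   4   4   4   8  10  12  14
  4   0   0   4   4   7   8  11  12  14

14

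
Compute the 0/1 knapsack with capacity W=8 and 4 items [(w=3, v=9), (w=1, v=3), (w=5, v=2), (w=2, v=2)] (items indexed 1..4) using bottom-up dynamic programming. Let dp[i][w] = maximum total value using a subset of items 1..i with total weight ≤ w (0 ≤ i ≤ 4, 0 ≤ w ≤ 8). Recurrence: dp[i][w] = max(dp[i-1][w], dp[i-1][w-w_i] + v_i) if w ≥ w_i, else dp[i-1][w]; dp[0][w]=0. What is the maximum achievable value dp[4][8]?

i\w   0   1   2   3   4   5   6   7   8
  0   0   0   0   0   0   0   0   0   0
  1   0   0   0   9   9   9   9   9   9
  2   0   3   3   9  12  12  12  12  12
  3   0   3   3   9  12  12  12  12  12
  4   0   3   3   9  12  12  14  14  14

14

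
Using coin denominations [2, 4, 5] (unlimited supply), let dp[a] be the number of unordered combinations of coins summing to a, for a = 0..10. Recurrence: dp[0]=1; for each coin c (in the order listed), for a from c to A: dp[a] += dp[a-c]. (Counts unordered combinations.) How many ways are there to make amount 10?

4

after  coin     0     1     2     3     4     5     6     7     8     9    10
          2     1     0     1     0     1     0     1     0     1     0     1
          4     1     0     1     0     2     0     2     0     3     0     3
          5     1     0     1     0     2     1     2     1     3     2     4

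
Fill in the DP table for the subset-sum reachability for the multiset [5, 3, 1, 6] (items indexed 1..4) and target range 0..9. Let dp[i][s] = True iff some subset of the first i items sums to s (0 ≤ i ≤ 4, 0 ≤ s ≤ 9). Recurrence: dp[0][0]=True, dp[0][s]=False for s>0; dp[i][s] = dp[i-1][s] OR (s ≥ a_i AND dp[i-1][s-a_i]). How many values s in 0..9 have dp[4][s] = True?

i\s   0   1   2   3   4   5   6   7   8   9
  0   T   F   F   F   F   F   F   F   F   F
  1   T   F   F   F   F   T   F   F   F   F
  2   T   F   F   T   F   T   F   F   T   F
  3   T   T   F   T   T   T   T   F   T   T
  4   T   T   F   T   T   T   T   T   T   T

9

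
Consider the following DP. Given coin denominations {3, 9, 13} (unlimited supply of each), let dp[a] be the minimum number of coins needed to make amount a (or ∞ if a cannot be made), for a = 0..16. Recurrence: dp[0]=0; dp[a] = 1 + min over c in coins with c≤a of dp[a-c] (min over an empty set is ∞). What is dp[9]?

1

 a  0  1  2  3  4  5  6  7  8  9 10 11 12 13 14 15 16
dp  0  -  -  1  -  -  2  -  -  1  -  -  2  1  -  3  2
(- denotes ∞ / unreachable)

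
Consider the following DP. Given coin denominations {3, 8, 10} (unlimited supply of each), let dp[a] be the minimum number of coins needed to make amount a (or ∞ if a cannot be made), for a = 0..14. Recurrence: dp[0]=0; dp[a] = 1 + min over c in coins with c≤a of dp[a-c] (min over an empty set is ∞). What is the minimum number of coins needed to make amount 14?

3

 a  0  1  2  3  4  5  6  7  8  9 10 11 12 13 14
dp  0  -  -  1  -  -  2  -  1  3  1  2  4  2  3
(- denotes ∞ / unreachable)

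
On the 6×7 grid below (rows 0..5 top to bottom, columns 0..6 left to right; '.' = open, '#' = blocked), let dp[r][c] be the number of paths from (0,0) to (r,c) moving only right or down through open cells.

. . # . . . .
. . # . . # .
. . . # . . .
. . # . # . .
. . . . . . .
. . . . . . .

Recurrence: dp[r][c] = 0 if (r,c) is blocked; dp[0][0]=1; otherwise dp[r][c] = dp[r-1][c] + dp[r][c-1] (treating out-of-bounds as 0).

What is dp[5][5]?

26

r\c   0   1   2   3   4   5   6
  0   1   1   0   0   0   0   0
  1   1   2   0   0   0   0   0
  2   1   3   3   0   0   0   0
  3   1   4   0   0   0   0   0
  4   1   5   5   5   5   5   5
  5   1   6  11  16  21  26  31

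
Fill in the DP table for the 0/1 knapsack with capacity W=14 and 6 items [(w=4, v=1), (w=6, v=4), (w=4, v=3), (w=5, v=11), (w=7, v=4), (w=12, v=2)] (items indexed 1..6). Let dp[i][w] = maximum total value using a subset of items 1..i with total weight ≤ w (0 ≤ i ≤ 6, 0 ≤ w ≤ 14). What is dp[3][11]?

7

i\w   0   1   2   3   4   5   6   7   8   9  10  11  12  13  14
  0   0   0   0   0   0   0   0   0   0   0   0   0   0   0   0
  1   0   0   0   0   1   1   1   1   1   1   1   1   1   1   1
  2   0   0   0   0   1   1   4   4   4   4   5   5   5   5   5
  3   0   0   0   0   3   3   4   4   4   4   7   7   7   7   8
  4   0   0   0   0   3  11  11  11  11  14  14  15  15  15  15
  5   0   0   0   0   3  11  11  11  11  14  14  15  15  15  15
  6   0   0   0   0   3  11  11  11  11  14  14  15  15  15  15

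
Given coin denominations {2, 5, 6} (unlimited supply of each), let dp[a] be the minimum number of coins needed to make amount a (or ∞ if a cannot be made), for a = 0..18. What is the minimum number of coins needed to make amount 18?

 a  0  1  2  3  4  5  6  7  8  9 10 11 12 13 14 15 16 17 18
dp  0  -  1  -  2  1  1  2  2  3  2  2  2  3  3  3  3  3  3
(- denotes ∞ / unreachable)

3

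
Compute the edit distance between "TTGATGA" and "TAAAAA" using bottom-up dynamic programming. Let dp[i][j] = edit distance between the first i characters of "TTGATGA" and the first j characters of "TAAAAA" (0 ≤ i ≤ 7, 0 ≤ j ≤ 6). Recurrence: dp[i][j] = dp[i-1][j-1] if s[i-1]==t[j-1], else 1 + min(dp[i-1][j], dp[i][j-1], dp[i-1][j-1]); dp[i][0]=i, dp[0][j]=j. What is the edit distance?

4

   ''  T  A  A  A  A  A
''  0  1  2  3  4  5  6
 T  1  0  1  2  3  4  5
 T  2  1  1  2  3  4  5
 G  3  2  2  2  3  4  5
 A  4  3  2  2  2  3  4
 T  5  4  3  3  3  3  4
 G  6  5  4  4  4  4  4
 A  7  6  5  4  4  4  4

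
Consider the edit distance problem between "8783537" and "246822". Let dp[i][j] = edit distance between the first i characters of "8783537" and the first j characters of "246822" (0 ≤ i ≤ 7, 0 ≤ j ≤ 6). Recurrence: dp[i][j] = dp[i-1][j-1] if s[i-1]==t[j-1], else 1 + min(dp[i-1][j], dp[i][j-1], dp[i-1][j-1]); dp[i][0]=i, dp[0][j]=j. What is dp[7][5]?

   ''  2  4  6  8  2  2
''  0  1  2  3  4  5  6
 8  1  1  2  3  3  4  5
 7  2  2  2  3  4  4  5
 8  3  3  3  3  3  4  5
 3  4  4  4  4  4  4  5
 5  5  5  5  5  5  5  5
 3  6  6  6  6  6  6  6
 7  7  7  7  7  7  7  7

7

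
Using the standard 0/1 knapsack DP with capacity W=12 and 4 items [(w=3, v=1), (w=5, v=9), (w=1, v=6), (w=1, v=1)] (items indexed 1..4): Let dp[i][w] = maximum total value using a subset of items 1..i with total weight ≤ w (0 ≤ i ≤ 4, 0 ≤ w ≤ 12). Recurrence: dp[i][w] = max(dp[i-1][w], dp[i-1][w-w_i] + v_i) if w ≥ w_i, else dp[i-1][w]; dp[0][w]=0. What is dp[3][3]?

i\w   0   1   2   3   4   5   6   7   8   9  10  11  12
  0   0   0   0   0   0   0   0   0   0   0   0   0   0
  1   0   0   0   1   1   1   1   1   1   1   1   1   1
  2   0   0   0   1   1   9   9   9  10  10  10  10  10
  3   0   6   6   6   7   9  15  15  15  16  16  16  16
  4   0   6   7   7   7   9  15  16  16  16  17  17  17

6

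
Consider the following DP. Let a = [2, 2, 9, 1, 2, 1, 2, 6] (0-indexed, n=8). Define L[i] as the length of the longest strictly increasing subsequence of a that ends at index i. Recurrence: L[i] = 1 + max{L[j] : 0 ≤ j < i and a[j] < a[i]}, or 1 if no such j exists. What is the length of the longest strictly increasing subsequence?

   i    0    1    2    3    4    5    6    7
a[i]    2    2    9    1    2    1    2    6
L[i]    1    1    2    1    2    1    2    3

3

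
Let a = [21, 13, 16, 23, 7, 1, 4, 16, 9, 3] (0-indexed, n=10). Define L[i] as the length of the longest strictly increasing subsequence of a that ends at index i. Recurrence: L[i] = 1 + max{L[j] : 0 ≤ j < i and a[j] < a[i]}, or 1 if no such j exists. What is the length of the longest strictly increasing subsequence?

   i    0    1    2    3    4    5    6    7    8    9
a[i]   21   13   16   23    7    1    4   16    9    3
L[i]    1    1    2    3    1    1    2    3    3    2

3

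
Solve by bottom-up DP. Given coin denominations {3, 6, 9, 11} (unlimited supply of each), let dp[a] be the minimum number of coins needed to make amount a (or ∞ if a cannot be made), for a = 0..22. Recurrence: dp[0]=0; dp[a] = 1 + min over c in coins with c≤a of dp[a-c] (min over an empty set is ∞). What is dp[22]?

2

 a  0  1  2  3  4  5  6  7  8  9 10 11 12 13 14 15 16 17 18 19 20 21 22
dp  0  -  -  1  -  -  1  -  -  1  -  1  2  -  2  2  -  2  2  -  2  3  2
(- denotes ∞ / unreachable)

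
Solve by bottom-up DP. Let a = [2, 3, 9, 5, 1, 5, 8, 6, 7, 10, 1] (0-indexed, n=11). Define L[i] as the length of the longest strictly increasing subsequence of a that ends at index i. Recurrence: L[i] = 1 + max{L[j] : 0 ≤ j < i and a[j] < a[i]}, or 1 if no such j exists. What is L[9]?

   i    0    1    2    3    4    5    6    7    8    9   10
a[i]    2    3    9    5    1    5    8    6    7   10    1
L[i]    1    2    3    3    1    3    4    4    5    6    1

6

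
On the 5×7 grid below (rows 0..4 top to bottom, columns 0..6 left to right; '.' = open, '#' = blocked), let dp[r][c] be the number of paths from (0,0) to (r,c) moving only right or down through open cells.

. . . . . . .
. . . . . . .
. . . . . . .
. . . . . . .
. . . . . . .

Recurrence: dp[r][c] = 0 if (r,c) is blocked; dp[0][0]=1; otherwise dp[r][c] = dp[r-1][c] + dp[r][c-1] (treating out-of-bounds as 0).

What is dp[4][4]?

70

r\c   0   1   2   3   4   5   6
  0   1   1   1   1   1   1   1
  1   1   2   3   4   5   6   7
  2   1   3   6  10  15  21  28
  3   1   4  10  20  35  56  84
  4   1   5  15  35  70 126 210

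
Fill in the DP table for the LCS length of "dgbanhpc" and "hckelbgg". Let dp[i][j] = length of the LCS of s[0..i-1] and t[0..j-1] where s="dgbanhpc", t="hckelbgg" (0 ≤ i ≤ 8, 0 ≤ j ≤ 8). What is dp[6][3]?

1

   ''  h  c  k  e  l  b  g  g
''  0  0  0  0  0  0  0  0  0
 d  0  0  0  0  0  0  0  0  0
 g  0  0  0  0  0  0  0  1  1
 b  0  0  0  0  0  0  1  1  1
 a  0  0  0  0  0  0  1  1  1
 n  0  0  0  0  0  0  1  1  1
 h  0  1  1  1  1  1  1  1  1
 p  0  1  1  1  1  1  1  1  1
 c  0  1  2  2  2  2  2  2  2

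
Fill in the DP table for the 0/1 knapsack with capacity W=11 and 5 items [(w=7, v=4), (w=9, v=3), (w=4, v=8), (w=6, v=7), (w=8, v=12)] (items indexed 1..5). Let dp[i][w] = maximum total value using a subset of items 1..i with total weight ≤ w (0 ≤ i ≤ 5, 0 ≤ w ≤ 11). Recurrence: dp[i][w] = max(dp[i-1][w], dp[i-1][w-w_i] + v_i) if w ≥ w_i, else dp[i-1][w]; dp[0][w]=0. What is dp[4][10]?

15

i\w   0   1   2   3   4   5   6   7   8   9  10  11
  0   0   0   0   0   0   0   0   0   0   0   0   0
  1   0   0   0   0   0   0   0   4   4   4   4   4
  2   0   0   0   0   0   0   0   4   4   4   4   4
  3   0   0   0   0   8   8   8   8   8   8   8  12
  4   0   0   0   0   8   8   8   8   8   8  15  15
  5   0   0   0   0   8   8   8   8  12  12  15  15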